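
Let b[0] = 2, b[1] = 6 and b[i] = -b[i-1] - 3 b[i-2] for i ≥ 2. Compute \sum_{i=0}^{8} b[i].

b[2] = -6 - 3*2 = -12
b[3] = -(-12) - 3*6 = -6
b[4] = -(-6) - 3*(-12) = 42
b[5] = -42 - 3*(-6) = -24
b[6] = -(-24) - 3*42 = -102
b[7] = -(-102) - 3*(-24) = 174
b[8] = -174 - 3*(-102) = 132
Sum = 2 + 6 + (-12) + (-6) + 42 + (-24) + (-102) + 174 + 132 = 212

212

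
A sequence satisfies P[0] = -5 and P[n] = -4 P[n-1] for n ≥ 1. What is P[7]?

81920

P[1] = -4*(-5) = 20
P[2] = -4*20 = -80
P[3] = -4*(-80) = 320
P[4] = -4*320 = -1280
P[5] = -4*(-1280) = 5120
P[6] = -4*5120 = -20480
P[7] = -4*(-20480) = 81920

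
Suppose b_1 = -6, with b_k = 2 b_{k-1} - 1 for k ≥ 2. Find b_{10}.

b_2 = 2·(-6) - 1 = -13
b_3 = 2·(-13) - 1 = -27
b_4 = 2·(-27) - 1 = -55
b_5 = 2·(-55) - 1 = -111
b_6 = 2·(-111) - 1 = -223
b_7 = 2·(-223) - 1 = -447
b_8 = 2·(-447) - 1 = -895
b_9 = 2·(-895) - 1 = -1791
b_{10} = 2·(-1791) - 1 = -3583

-3583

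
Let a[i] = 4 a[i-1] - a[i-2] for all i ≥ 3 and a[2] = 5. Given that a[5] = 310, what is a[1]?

Let a[1] = y.
a[3] = 20 - y
a[4] = 75 - 4y
a[5] = 280 - 15y
So 280 - 15y = 310, giving y = -2.

-2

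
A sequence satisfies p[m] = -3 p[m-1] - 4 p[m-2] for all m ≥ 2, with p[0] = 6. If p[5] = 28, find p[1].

4

Let p[1] = w.
p[2] = -24 - 3w
p[3] = 72 + 5w
p[4] = -120 - 3w
p[5] = 72 - 11w
So 72 - 11w = 28, giving w = 4.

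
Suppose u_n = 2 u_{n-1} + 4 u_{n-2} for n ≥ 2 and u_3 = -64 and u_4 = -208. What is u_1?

Rearranging, u_{n-2} = (u_n - 2 u_{n-1}) / 4.
u_2 = (-208 - 2*(-64)) / 4 = -80/4 = -20
u_1 = (-64 - 2*(-20)) / 4 = -24/4 = -6

-6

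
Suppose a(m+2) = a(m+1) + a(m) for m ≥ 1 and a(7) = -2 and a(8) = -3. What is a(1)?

-2

Rearranging, a(m-2) = a(m) - a(m-1).
a(6) = -3 - (-2) = -1
a(5) = -2 - (-1) = -1
a(4) = -1 - (-1) = 0
a(3) = -1 - 0 = -1
a(2) = 0 - (-1) = 1
a(1) = -1 - 1 = -2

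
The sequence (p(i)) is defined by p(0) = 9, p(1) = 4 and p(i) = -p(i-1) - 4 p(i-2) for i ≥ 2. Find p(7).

p(2) = -4 - 4(9) = -40
p(3) = -(-40) - 4(4) = 24
p(4) = -24 - 4(-40) = 136
p(5) = -136 - 4(24) = -232
p(6) = -(-232) - 4(136) = -312
p(7) = -(-312) - 4(-232) = 1240

1240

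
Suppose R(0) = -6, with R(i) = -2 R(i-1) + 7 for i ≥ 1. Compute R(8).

-2131

R(1) = -2*(-6) + 7 = 19
R(2) = -2*19 + 7 = -31
R(3) = -2*(-31) + 7 = 69
R(4) = -2*69 + 7 = -131
R(5) = -2*(-131) + 7 = 269
R(6) = -2*269 + 7 = -531
R(7) = -2*(-531) + 7 = 1069
R(8) = -2*1069 + 7 = -2131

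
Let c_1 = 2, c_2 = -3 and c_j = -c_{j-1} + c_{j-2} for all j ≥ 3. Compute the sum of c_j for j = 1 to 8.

c_3 = -(-3) + 2 = 5
c_4 = -5 + (-3) = -8
c_5 = -(-8) + 5 = 13
c_6 = -13 + (-8) = -21
c_7 = -(-21) + 13 = 34
c_8 = -34 + (-21) = -55
Sum = 2 + (-3) + 5 + (-8) + 13 + (-21) + 34 + (-55) = -33

-33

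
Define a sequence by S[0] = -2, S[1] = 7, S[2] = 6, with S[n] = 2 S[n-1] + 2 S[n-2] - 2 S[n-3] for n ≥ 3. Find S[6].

384

S[3] = 2*6 + 2*7 - 2*(-2) = 30
S[4] = 2*30 + 2*6 - 2*7 = 58
S[5] = 2*58 + 2*30 - 2*6 = 164
S[6] = 2*164 + 2*58 - 2*30 = 384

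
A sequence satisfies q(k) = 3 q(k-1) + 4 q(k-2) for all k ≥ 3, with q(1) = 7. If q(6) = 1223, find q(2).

-1

Let q(2) = w.
q(3) = 28 + 3w
q(4) = 84 + 13w
q(5) = 364 + 51w
q(6) = 1428 + 205w
So 1428 + 205w = 1223, giving w = -1.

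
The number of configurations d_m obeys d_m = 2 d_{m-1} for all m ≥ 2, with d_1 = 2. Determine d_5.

32

d_2 = 2(2) = 4
d_3 = 2(4) = 8
d_4 = 2(8) = 16
d_5 = 2(16) = 32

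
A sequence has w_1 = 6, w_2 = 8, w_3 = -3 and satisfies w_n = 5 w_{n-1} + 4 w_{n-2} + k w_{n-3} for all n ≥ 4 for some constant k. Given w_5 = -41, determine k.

-3

w_4 = 17 + 6k
w_5 = 73 + 38k
So 73 + 38k = -41, giving k = -3.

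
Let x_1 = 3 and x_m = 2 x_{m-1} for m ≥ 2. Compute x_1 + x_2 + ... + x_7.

x_2 = 2·3 = 6
x_3 = 2·6 = 12
x_4 = 2·12 = 24
x_5 = 2·24 = 48
x_6 = 2·48 = 96
x_7 = 2·96 = 192
Sum = 3 + 6 + 12 + 24 + 48 + 96 + 192 = 381

381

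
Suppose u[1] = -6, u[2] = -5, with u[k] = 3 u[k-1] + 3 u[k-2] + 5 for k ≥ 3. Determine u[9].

-74116

u[3] = 3*(-5) + 3*(-6) + 5 = -28
u[4] = 3*(-28) + 3*(-5) + 5 = -94
u[5] = 3*(-94) + 3*(-28) + 5 = -361
u[6] = 3*(-361) + 3*(-94) + 5 = -1360
u[7] = 3*(-1360) + 3*(-361) + 5 = -5158
u[8] = 3*(-5158) + 3*(-1360) + 5 = -19549
u[9] = 3*(-19549) + 3*(-5158) + 5 = -74116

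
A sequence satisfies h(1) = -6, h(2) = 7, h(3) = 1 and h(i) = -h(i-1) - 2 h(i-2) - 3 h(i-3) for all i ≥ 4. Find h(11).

h(4) = -1 - 2*7 - 3*(-6) = 3
h(5) = -3 - 2*1 - 3*7 = -26
h(6) = -(-26) - 2*3 - 3*1 = 17
h(7) = -17 - 2*(-26) - 3*3 = 26
h(8) = -26 - 2*17 - 3*(-26) = 18
h(9) = -18 - 2*26 - 3*17 = -121
h(10) = -(-121) - 2*18 - 3*26 = 7
h(11) = -7 - 2*(-121) - 3*18 = 181

181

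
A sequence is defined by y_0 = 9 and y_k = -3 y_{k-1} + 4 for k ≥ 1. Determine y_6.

5833

y_1 = -3*9 + 4 = -23
y_2 = -3*(-23) + 4 = 73
y_3 = -3*73 + 4 = -215
y_4 = -3*(-215) + 4 = 649
y_5 = -3*649 + 4 = -1943
y_6 = -3*(-1943) + 4 = 5833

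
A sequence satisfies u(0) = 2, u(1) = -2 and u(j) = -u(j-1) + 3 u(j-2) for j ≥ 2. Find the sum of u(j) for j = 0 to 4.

u(2) = -(-2) + 3·2 = 8
u(3) = -8 + 3·(-2) = -14
u(4) = -(-14) + 3·8 = 38
Sum = 2 + (-2) + 8 + (-14) + 38 = 32

32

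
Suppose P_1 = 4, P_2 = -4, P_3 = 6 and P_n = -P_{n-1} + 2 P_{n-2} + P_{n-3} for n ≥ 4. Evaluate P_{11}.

P_4 = -6 + 2(-4) + 4 = -10
P_5 = -(-10) + 2(6) + (-4) = 18
P_6 = -18 + 2(-10) + 6 = -32
P_7 = -(-32) + 2(18) + (-10) = 58
P_8 = -58 + 2(-32) + 18 = -104
P_9 = -(-104) + 2(58) + (-32) = 188
P_{10} = -188 + 2(-104) + 58 = -338
P_{11} = -(-338) + 2(188) + (-104) = 610

610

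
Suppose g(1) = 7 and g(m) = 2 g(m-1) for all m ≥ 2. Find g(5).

112

g(2) = 2·7 = 14
g(3) = 2·14 = 28
g(4) = 2·28 = 56
g(5) = 2·56 = 112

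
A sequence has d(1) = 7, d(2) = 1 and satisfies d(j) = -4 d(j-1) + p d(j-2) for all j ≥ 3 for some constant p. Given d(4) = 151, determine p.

d(3) = -4 + 7p
d(4) = 16 - 27p
So 16 - 27p = 151, giving p = -5.

-5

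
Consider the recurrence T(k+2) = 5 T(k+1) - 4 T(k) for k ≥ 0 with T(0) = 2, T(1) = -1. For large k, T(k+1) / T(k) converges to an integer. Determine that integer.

4

The characteristic equation is r^2 - 5r + 4 = 0, which factors as (r - 4)(r - 1) = 0.
So the roots are 4 and 1. Since |4| > |1| and the coefficient of 4^k is non-zero, the ratio tends to 4.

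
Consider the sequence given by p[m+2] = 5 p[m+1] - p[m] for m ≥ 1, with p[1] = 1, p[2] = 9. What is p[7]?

p[3] = 5*9 - 1 = 44
p[4] = 5*44 - 9 = 211
p[5] = 5*211 - 44 = 1011
p[6] = 5*1011 - 211 = 4844
p[7] = 5*4844 - 1011 = 23209

23209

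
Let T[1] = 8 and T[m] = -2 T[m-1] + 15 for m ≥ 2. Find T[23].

The fixed point is 15/(1 + 2) = 5, so T[m] - 5 = -2(T[m-1] - 5).
Hence T[m] = 3·(-2)^{m-1} + 5.
T[23] = 3·(-2)^{22} + 5 = 3·4194304 + 5 = 12582917.

12582917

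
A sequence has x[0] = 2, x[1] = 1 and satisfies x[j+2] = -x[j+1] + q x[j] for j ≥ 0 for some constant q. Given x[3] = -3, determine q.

4

x[2] = -1 + 2q
x[3] = 1 - q
So 1 - q = -3, giving q = 4.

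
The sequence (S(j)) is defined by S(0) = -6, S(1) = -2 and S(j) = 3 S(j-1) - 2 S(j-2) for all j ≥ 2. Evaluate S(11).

8182

S(2) = 3*(-2) - 2*(-6) = 6
S(3) = 3*6 - 2*(-2) = 22
S(4) = 3*22 - 2*6 = 54
S(5) = 3*54 - 2*22 = 118
S(6) = 3*118 - 2*54 = 246
S(7) = 3*246 - 2*118 = 502
S(8) = 3*502 - 2*246 = 1014
S(9) = 3*1014 - 2*502 = 2038
S(10) = 3*2038 - 2*1014 = 4086
S(11) = 3*4086 - 2*2038 = 8182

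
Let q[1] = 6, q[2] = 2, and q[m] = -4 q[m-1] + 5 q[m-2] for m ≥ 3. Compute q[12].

-32552078

q[3] = -4(2) + 5(6) = 22
q[4] = -4(22) + 5(2) = -78
q[5] = -4(-78) + 5(22) = 422
q[6] = -4(422) + 5(-78) = -2078
q[7] = -4(-2078) + 5(422) = 10422
q[8] = -4(10422) + 5(-2078) = -52078
q[9] = -4(-52078) + 5(10422) = 260422
q[10] = -4(260422) + 5(-52078) = -1302078
q[11] = -4(-1302078) + 5(260422) = 6510422
q[12] = -4(6510422) + 5(-1302078) = -32552078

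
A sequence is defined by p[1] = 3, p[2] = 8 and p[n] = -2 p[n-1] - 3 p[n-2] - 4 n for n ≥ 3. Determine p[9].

-757

p[3] = -2(8) - 3(3) - 12 = -37
p[4] = -2(-37) - 3(8) - 16 = 34
p[5] = -2(34) - 3(-37) - 20 = 23
p[6] = -2(23) - 3(34) - 24 = -172
p[7] = -2(-172) - 3(23) - 28 = 247
p[8] = -2(247) - 3(-172) - 32 = -10
p[9] = -2(-10) - 3(247) - 36 = -757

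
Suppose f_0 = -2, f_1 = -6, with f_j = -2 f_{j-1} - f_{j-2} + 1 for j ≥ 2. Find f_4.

f_2 = -2·(-6) - (-2) + 1 = 15
f_3 = -2·15 - (-6) + 1 = -23
f_4 = -2·(-23) - 15 + 1 = 32

32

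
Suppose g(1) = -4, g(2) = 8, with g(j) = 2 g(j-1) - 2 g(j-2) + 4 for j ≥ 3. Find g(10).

68

g(3) = 2·8 - 2·(-4) + 4 = 28
g(4) = 2·28 - 2·8 + 4 = 44
g(5) = 2·44 - 2·28 + 4 = 36
g(6) = 2·36 - 2·44 + 4 = -12
g(7) = 2·(-12) - 2·36 + 4 = -92
g(8) = 2·(-92) - 2·(-12) + 4 = -156
g(9) = 2·(-156) - 2·(-92) + 4 = -124
g(10) = 2·(-124) - 2·(-156) + 4 = 68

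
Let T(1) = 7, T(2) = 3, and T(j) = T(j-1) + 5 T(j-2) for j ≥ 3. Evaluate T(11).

98583

T(3) = 3 + 5(7) = 38
T(4) = 38 + 5(3) = 53
T(5) = 53 + 5(38) = 243
T(6) = 243 + 5(53) = 508
T(7) = 508 + 5(243) = 1723
T(8) = 1723 + 5(508) = 4263
T(9) = 4263 + 5(1723) = 12878
T(10) = 12878 + 5(4263) = 34193
T(11) = 34193 + 5(12878) = 98583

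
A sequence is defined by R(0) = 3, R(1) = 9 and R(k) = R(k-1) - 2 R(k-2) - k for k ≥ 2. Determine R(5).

R(2) = 9 - 2·3 - 2 = 1
R(3) = 1 - 2·9 - 3 = -20
R(4) = (-20) - 2·1 - 4 = -26
R(5) = (-26) - 2·(-20) - 5 = 9

9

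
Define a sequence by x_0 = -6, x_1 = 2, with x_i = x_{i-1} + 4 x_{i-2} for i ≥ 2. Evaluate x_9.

x_2 = 2 + 4(-6) = -22
x_3 = (-22) + 4(2) = -14
x_4 = (-14) + 4(-22) = -102
x_5 = (-102) + 4(-14) = -158
x_6 = (-158) + 4(-102) = -566
x_7 = (-566) + 4(-158) = -1198
x_8 = (-1198) + 4(-566) = -3462
x_9 = (-3462) + 4(-1198) = -8254

-8254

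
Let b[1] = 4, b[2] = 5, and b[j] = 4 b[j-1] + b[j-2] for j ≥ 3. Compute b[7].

b[3] = 4*5 + 4 = 24
b[4] = 4*24 + 5 = 101
b[5] = 4*101 + 24 = 428
b[6] = 4*428 + 101 = 1813
b[7] = 4*1813 + 428 = 7680

7680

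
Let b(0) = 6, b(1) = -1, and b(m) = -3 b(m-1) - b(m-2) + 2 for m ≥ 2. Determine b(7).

279

b(2) = -3·(-1) - 6 + 2 = -1
b(3) = -3·(-1) - (-1) + 2 = 6
b(4) = -3·6 - (-1) + 2 = -15
b(5) = -3·(-15) - 6 + 2 = 41
b(6) = -3·41 - (-15) + 2 = -106
b(7) = -3·(-106) - 41 + 2 = 279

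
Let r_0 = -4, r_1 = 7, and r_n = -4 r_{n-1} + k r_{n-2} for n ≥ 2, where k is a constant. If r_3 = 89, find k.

r_2 = -28 - 4k
r_3 = 112 + 23k
So 112 + 23k = 89, giving k = -1.

-1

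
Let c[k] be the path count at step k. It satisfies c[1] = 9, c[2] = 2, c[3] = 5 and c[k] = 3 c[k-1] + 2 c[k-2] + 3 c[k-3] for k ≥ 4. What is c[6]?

569

c[4] = 3*5 + 2*2 + 3*9 = 46
c[5] = 3*46 + 2*5 + 3*2 = 154
c[6] = 3*154 + 2*46 + 3*5 = 569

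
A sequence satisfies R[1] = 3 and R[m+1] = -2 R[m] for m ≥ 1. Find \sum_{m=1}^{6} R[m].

R[2] = -2·3 = -6
R[3] = -2·(-6) = 12
R[4] = -2·12 = -24
R[5] = -2·(-24) = 48
R[6] = -2·48 = -96
Sum = 3 + (-6) + 12 + (-24) + 48 + (-96) = -63

-63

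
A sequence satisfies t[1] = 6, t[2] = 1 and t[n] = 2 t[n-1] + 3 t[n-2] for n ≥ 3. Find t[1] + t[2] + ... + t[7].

1917

t[3] = 2·1 + 3·6 = 20
t[4] = 2·20 + 3·1 = 43
t[5] = 2·43 + 3·20 = 146
t[6] = 2·146 + 3·43 = 421
t[7] = 2·421 + 3·146 = 1280
Sum = 6 + 1 + 20 + 43 + 146 + 421 + 1280 = 1917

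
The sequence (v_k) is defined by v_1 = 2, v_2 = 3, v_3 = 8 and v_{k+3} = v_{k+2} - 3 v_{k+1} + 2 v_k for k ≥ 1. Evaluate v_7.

v_4 = 8 - 3·3 + 2·2 = 3
v_5 = 3 - 3·8 + 2·3 = -15
v_6 = (-15) - 3·3 + 2·8 = -8
v_7 = (-8) - 3·(-15) + 2·3 = 43

43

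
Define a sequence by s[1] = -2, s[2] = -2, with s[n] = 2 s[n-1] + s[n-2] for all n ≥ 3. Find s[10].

s[3] = 2(-2) + (-2) = -6
s[4] = 2(-6) + (-2) = -14
s[5] = 2(-14) + (-6) = -34
s[6] = 2(-34) + (-14) = -82
s[7] = 2(-82) + (-34) = -198
s[8] = 2(-198) + (-82) = -478
s[9] = 2(-478) + (-198) = -1154
s[10] = 2(-1154) + (-478) = -2786

-2786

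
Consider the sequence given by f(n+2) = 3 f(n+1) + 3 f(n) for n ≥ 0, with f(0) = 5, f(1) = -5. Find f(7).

-2565

f(2) = 3(-5) + 3(5) = 0
f(3) = 3(0) + 3(-5) = -15
f(4) = 3(-15) + 3(0) = -45
f(5) = 3(-45) + 3(-15) = -180
f(6) = 3(-180) + 3(-45) = -675
f(7) = 3(-675) + 3(-180) = -2565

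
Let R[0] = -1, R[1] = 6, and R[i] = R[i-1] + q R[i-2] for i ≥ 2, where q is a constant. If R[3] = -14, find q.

R[2] = 6 - q
R[3] = 6 + 5q
So 6 + 5q = -14, giving q = -4.

-4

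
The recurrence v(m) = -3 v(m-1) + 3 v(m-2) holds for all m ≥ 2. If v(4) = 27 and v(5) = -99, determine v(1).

1

Rearranging, v(m-2) = (v(m) + 3 v(m-1)) / 3.
v(3) = (-99 + 3*27) / 3 = -18/3 = -6
v(2) = (27 + 3*(-6)) / 3 = 9/3 = 3
v(1) = (-6 + 3*3) / 3 = 3/3 = 1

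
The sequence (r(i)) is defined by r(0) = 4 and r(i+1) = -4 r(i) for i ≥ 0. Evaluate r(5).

r(1) = -4·4 = -16
r(2) = -4·(-16) = 64
r(3) = -4·64 = -256
r(4) = -4·(-256) = 1024
r(5) = -4·1024 = -4096

-4096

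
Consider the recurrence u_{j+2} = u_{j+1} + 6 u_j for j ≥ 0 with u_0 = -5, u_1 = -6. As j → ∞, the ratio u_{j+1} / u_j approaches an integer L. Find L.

3

The characteristic equation is r^2 - r - 6 = 0, which factors as (r - 3)(r + 2) = 0.
So the roots are 3 and -2. Since |3| > |-2| and the coefficient of 3^j is non-zero, the ratio tends to 3.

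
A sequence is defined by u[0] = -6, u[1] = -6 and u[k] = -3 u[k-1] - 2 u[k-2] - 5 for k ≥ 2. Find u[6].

645

u[2] = -3*(-6) - 2*(-6) - 5 = 25
u[3] = -3*25 - 2*(-6) - 5 = -68
u[4] = -3*(-68) - 2*25 - 5 = 149
u[5] = -3*149 - 2*(-68) - 5 = -316
u[6] = -3*(-316) - 2*149 - 5 = 645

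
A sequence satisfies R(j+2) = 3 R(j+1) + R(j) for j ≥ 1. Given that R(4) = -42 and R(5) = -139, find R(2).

-3

Rearranging, R(j-2) = R(j) - 3 R(j-1).
R(3) = -139 - 3·(-42) = -13
R(2) = -42 - 3·(-13) = -3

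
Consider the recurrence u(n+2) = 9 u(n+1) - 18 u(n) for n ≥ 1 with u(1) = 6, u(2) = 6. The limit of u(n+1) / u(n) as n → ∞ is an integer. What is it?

6

The characteristic equation is r^2 - 9r + 18 = 0, which factors as (r - 6)(r - 3) = 0.
So the roots are 6 and 3. Since |6| > |3| and the coefficient of 6^n is non-zero, the ratio tends to 6.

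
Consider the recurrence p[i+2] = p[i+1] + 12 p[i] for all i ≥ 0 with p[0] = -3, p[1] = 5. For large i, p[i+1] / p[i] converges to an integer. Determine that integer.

The characteristic equation is r^2 - r - 12 = 0, which factors as (r - 4)(r + 3) = 0.
So the roots are 4 and -3. Since |4| > |-3| and the coefficient of 4^i is non-zero, the ratio tends to 4.

4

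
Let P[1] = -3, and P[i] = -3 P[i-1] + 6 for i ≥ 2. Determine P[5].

P[2] = -3*(-3) + 6 = 15
P[3] = -3*15 + 6 = -39
P[4] = -3*(-39) + 6 = 123
P[5] = -3*123 + 6 = -363

-363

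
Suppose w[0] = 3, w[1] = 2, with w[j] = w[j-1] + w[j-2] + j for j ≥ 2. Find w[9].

318

w[2] = 2 + 3 + 2 = 7
w[3] = 7 + 2 + 3 = 12
w[4] = 12 + 7 + 4 = 23
w[5] = 23 + 12 + 5 = 40
w[6] = 40 + 23 + 6 = 69
w[7] = 69 + 40 + 7 = 116
w[8] = 116 + 69 + 8 = 193
w[9] = 193 + 116 + 9 = 318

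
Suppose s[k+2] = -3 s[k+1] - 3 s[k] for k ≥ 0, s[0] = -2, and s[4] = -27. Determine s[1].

7

Let s[1] = x.
s[2] = 6 - 3x
s[3] = -18 + 6x
s[4] = 36 - 9x
So 36 - 9x = -27, giving x = 7.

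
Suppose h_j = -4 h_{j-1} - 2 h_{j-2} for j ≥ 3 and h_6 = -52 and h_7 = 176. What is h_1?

8

Rearranging, h_{j-2} = (h_j + 4 h_{j-1}) / -2.
h_5 = (176 + 4*(-52)) / -2 = -32/-2 = 16
h_4 = (-52 + 4*16) / -2 = 12/-2 = -6
h_3 = (16 + 4*(-6)) / -2 = -8/-2 = 4
h_2 = (-6 + 4*4) / -2 = 10/-2 = -5
h_1 = (4 + 4*(-5)) / -2 = -16/-2 = 8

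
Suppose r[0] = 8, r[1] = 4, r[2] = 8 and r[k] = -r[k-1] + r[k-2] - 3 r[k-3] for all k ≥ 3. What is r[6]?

r[3] = -8 + 4 - 3(8) = -28
r[4] = -(-28) + 8 - 3(4) = 24
r[5] = -24 + (-28) - 3(8) = -76
r[6] = -(-76) + 24 - 3(-28) = 184

184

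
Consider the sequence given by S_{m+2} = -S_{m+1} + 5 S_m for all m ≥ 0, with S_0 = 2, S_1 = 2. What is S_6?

S_2 = -2 + 5*2 = 8
S_3 = -8 + 5*2 = 2
S_4 = -2 + 5*8 = 38
S_5 = -38 + 5*2 = -28
S_6 = -(-28) + 5*38 = 218

218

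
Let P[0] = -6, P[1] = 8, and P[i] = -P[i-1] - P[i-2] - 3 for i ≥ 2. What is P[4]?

P[2] = -8 - (-6) - 3 = -5
P[3] = -(-5) - 8 - 3 = -6
P[4] = -(-6) - (-5) - 3 = 8

8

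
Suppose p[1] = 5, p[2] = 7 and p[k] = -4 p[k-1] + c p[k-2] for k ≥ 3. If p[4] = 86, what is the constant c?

p[3] = -28 + 5c
p[4] = 112 - 13c
So 112 - 13c = 86, giving c = 2.

2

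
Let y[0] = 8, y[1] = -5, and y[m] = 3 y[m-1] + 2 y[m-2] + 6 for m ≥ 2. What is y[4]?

71

y[2] = 3·(-5) + 2·8 + 6 = 7
y[3] = 3·7 + 2·(-5) + 6 = 17
y[4] = 3·17 + 2·7 + 6 = 71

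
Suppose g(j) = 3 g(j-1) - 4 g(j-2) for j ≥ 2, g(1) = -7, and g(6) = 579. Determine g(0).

Let g(0) = y.
g(2) = -21 - 4y
g(3) = -35 - 12y
g(4) = -21 - 20y
g(5) = 77 - 12y
g(6) = 315 + 44y
So 315 + 44y = 579, giving y = 6.

6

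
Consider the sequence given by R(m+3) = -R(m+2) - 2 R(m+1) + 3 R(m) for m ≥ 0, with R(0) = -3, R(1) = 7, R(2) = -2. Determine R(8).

R(3) = -(-2) - 2*7 + 3*(-3) = -21
R(4) = -(-21) - 2*(-2) + 3*7 = 46
R(5) = -46 - 2*(-21) + 3*(-2) = -10
R(6) = -(-10) - 2*46 + 3*(-21) = -145
R(7) = -(-145) - 2*(-10) + 3*46 = 303
R(8) = -303 - 2*(-145) + 3*(-10) = -43

-43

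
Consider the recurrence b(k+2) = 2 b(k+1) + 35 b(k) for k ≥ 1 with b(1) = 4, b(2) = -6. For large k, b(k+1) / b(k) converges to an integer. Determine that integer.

The characteristic equation is r^2 - 2r - 35 = 0, which factors as (r - 7)(r + 5) = 0.
So the roots are 7 and -5. Since |7| > |-5| and the coefficient of 7^k is non-zero, the ratio tends to 7.

7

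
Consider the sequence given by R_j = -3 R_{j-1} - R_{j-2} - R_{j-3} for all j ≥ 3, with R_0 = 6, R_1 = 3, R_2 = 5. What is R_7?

-1328

R_3 = -3(5) - 3 - 6 = -24
R_4 = -3(-24) - 5 - 3 = 64
R_5 = -3(64) - (-24) - 5 = -173
R_6 = -3(-173) - 64 - (-24) = 479
R_7 = -3(479) - (-173) - 64 = -1328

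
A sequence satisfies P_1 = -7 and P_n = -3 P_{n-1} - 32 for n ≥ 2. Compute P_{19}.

The fixed point is -32/(1 + 3) = -8, so P_n + 8 = -3(P_{n-1} + 8).
Hence P_n = 1·(-3)^{n-1} - 8.
P_{19} = 1·(-3)^{18} - 8 = 1·387420489 - 8 = 387420481.

387420481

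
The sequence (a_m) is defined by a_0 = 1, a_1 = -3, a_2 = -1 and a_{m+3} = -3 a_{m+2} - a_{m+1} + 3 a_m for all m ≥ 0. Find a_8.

a_3 = -3*(-1) - (-3) + 3*1 = 9
a_4 = -3*9 - (-1) + 3*(-3) = -35
a_5 = -3*(-35) - 9 + 3*(-1) = 93
a_6 = -3*93 - (-35) + 3*9 = -217
a_7 = -3*(-217) - 93 + 3*(-35) = 453
a_8 = -3*453 - (-217) + 3*93 = -863

-863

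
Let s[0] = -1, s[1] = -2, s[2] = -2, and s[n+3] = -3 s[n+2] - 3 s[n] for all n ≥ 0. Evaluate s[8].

s[3] = -3(-2) - 3(-1) = 9
s[4] = -3(9) - 3(-2) = -21
s[5] = -3(-21) - 3(-2) = 69
s[6] = -3(69) - 3(9) = -234
s[7] = -3(-234) - 3(-21) = 765
s[8] = -3(765) - 3(69) = -2502

-2502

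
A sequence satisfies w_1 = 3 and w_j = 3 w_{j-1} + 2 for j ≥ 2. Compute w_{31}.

823564528378595

The fixed point is 2/(1 - 3) = -1, so w_j + 1 = 3(w_{j-1} + 1).
Hence w_j = 4·3^{j-1} - 1.
w_{31} = 4·3^{30} - 1 = 4·205891132094649 - 1 = 823564528378595.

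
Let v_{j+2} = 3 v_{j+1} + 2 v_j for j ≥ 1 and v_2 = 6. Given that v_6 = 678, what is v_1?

Let v_1 = x.
v_3 = 18 + 2x
v_4 = 66 + 6x
v_5 = 234 + 22x
v_6 = 834 + 78x
So 834 + 78x = 678, giving x = -2.

-2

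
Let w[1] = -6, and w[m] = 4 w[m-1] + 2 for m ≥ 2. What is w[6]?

w[2] = 4*(-6) + 2 = -22
w[3] = 4*(-22) + 2 = -86
w[4] = 4*(-86) + 2 = -342
w[5] = 4*(-342) + 2 = -1366
w[6] = 4*(-1366) + 2 = -5462

-5462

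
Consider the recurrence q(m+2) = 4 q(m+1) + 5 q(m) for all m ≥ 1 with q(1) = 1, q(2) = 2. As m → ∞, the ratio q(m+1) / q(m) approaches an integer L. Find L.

5

The characteristic equation is r^2 - 4r - 5 = 0, which factors as (r - 5)(r + 1) = 0.
So the roots are 5 and -1. Since |5| > |-1| and the coefficient of 5^m is non-zero, the ratio tends to 5.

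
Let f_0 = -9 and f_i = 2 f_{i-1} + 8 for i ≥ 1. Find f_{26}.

The fixed point is 8/(1 - 2) = -8, so f_i + 8 = 2(f_{i-1} + 8).
Hence f_i = -1·2^i - 8.
f_{26} = -1·2^{26} - 8 = -1·67108864 - 8 = -67108872.

-67108872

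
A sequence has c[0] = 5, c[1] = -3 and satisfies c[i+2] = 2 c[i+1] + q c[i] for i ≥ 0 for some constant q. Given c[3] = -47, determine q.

-5

c[2] = -6 + 5q
c[3] = -12 + 7q
So -12 + 7q = -47, giving q = -5.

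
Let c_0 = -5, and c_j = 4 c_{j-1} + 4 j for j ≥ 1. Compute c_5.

-3308

c_1 = 4·(-5) + 4 = -16
c_2 = 4·(-16) + 8 = -56
c_3 = 4·(-56) + 12 = -212
c_4 = 4·(-212) + 16 = -832
c_5 = 4·(-832) + 20 = -3308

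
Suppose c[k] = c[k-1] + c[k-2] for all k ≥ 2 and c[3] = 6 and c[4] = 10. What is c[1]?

Rearranging, c[k-2] = c[k] - c[k-1].
c[2] = 10 - 6 = 4
c[1] = 6 - 4 = 2

2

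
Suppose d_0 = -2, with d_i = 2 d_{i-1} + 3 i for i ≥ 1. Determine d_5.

107

d_1 = 2*(-2) + 3 = -1
d_2 = 2*(-1) + 6 = 4
d_3 = 2*4 + 9 = 17
d_4 = 2*17 + 12 = 46
d_5 = 2*46 + 15 = 107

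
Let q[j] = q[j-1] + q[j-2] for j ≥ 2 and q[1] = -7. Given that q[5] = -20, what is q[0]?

Let q[0] = v.
q[2] = -7 + v
q[3] = -14 + v
q[4] = -21 + 2v
q[5] = -35 + 3v
So -35 + 3v = -20, giving v = 5.

5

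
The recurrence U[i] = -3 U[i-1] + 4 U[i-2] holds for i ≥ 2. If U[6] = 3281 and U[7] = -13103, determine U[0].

Rearranging, U[i-2] = (U[i] + 3 U[i-1]) / 4.
U[5] = (-13103 + 3·3281) / 4 = -3260/4 = -815
U[4] = (3281 + 3·(-815)) / 4 = 836/4 = 209
U[3] = (-815 + 3·209) / 4 = -188/4 = -47
U[2] = (209 + 3·(-47)) / 4 = 68/4 = 17
U[1] = (-47 + 3·17) / 4 = 4/4 = 1
U[0] = (17 + 3·1) / 4 = 20/4 = 5

5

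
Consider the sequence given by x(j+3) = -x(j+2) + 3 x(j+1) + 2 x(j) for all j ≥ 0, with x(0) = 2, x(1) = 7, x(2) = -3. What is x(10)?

x(3) = -(-3) + 3*7 + 2*2 = 28
x(4) = -28 + 3*(-3) + 2*7 = -23
x(5) = -(-23) + 3*28 + 2*(-3) = 101
x(6) = -101 + 3*(-23) + 2*28 = -114
x(7) = -(-114) + 3*101 + 2*(-23) = 371
x(8) = -371 + 3*(-114) + 2*101 = -511
x(9) = -(-511) + 3*371 + 2*(-114) = 1396
x(10) = -1396 + 3*(-511) + 2*371 = -2187

-2187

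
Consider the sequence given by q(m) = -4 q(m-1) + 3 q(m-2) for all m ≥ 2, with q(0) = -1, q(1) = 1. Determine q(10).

q(2) = -4(1) + 3(-1) = -7
q(3) = -4(-7) + 3(1) = 31
q(4) = -4(31) + 3(-7) = -145
q(5) = -4(-145) + 3(31) = 673
q(6) = -4(673) + 3(-145) = -3127
q(7) = -4(-3127) + 3(673) = 14527
q(8) = -4(14527) + 3(-3127) = -67489
q(9) = -4(-67489) + 3(14527) = 313537
q(10) = -4(313537) + 3(-67489) = -1456615

-1456615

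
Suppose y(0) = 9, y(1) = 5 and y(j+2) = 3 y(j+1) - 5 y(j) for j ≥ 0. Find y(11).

-69490

y(2) = 3·5 - 5·9 = -30
y(3) = 3·(-30) - 5·5 = -115
y(4) = 3·(-115) - 5·(-30) = -195
y(5) = 3·(-195) - 5·(-115) = -10
y(6) = 3·(-10) - 5·(-195) = 945
y(7) = 3·945 - 5·(-10) = 2885
y(8) = 3·2885 - 5·945 = 3930
y(9) = 3·3930 - 5·2885 = -2635
y(10) = 3·(-2635) - 5·3930 = -27555
y(11) = 3·(-27555) - 5·(-2635) = -69490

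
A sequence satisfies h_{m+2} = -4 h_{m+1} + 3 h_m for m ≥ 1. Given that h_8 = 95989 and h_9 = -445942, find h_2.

7

Rearranging, h_{m-2} = (h_m + 4 h_{m-1}) / 3.
h_7 = (-445942 + 4*95989) / 3 = -61986/3 = -20662
h_6 = (95989 + 4*(-20662)) / 3 = 13341/3 = 4447
h_5 = (-20662 + 4*4447) / 3 = -2874/3 = -958
h_4 = (4447 + 4*(-958)) / 3 = 615/3 = 205
h_3 = (-958 + 4*205) / 3 = -138/3 = -46
h_2 = (205 + 4*(-46)) / 3 = 21/3 = 7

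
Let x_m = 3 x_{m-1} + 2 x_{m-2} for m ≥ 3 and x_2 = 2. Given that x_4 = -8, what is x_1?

-5

Let x_1 = w.
x_3 = 6 + 2w
x_4 = 22 + 6w
So 22 + 6w = -8, giving w = -5.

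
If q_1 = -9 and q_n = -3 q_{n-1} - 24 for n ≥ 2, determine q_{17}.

The fixed point is -24/(1 + 3) = -6, so q_n + 6 = -3(q_{n-1} + 6).
Hence q_n = -3·(-3)^{n-1} - 6.
q_{17} = -3·(-3)^{16} - 6 = -3·43046721 - 6 = -129140169.

-129140169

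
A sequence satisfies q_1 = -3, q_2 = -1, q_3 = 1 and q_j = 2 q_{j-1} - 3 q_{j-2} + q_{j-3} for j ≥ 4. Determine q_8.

q_4 = 2(1) - 3(-1) + (-3) = 2
q_5 = 2(2) - 3(1) + (-1) = 0
q_6 = 2(0) - 3(2) + 1 = -5
q_7 = 2(-5) - 3(0) + 2 = -8
q_8 = 2(-8) - 3(-5) + 0 = -1

-1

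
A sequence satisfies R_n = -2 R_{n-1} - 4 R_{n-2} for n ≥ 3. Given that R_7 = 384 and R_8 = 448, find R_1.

6

Rearranging, R_{n-2} = (R_n + 2 R_{n-1}) / -4.
R_6 = (448 + 2(384)) / -4 = 1216/-4 = -304
R_5 = (384 + 2(-304)) / -4 = -224/-4 = 56
R_4 = (-304 + 2(56)) / -4 = -192/-4 = 48
R_3 = (56 + 2(48)) / -4 = 152/-4 = -38
R_2 = (48 + 2(-38)) / -4 = -28/-4 = 7
R_1 = (-38 + 2(7)) / -4 = -24/-4 = 6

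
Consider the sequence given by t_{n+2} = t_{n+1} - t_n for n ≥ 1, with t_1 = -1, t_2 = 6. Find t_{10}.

1

t_3 = 6 - (-1) = 7
t_4 = 7 - 6 = 1
t_5 = 1 - 7 = -6
t_6 = (-6) - 1 = -7
t_7 = (-7) - (-6) = -1
t_8 = (-1) - (-7) = 6
t_9 = 6 - (-1) = 7
t_{10} = 7 - 6 = 1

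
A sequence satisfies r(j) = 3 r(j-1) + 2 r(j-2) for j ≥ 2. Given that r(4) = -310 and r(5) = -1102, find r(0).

Rearranging, r(j-2) = (r(j) - 3 r(j-1)) / 2.
r(3) = (-1102 - 3(-310)) / 2 = -172/2 = -86
r(2) = (-310 - 3(-86)) / 2 = -52/2 = -26
r(1) = (-86 - 3(-26)) / 2 = -8/2 = -4
r(0) = (-26 - 3(-4)) / 2 = -14/2 = -7

-7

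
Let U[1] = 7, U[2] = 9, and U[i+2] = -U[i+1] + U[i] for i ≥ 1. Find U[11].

-257

U[3] = -9 + 7 = -2
U[4] = -(-2) + 9 = 11
U[5] = -11 + (-2) = -13
U[6] = -(-13) + 11 = 24
U[7] = -24 + (-13) = -37
U[8] = -(-37) + 24 = 61
U[9] = -61 + (-37) = -98
U[10] = -(-98) + 61 = 159
U[11] = -159 + (-98) = -257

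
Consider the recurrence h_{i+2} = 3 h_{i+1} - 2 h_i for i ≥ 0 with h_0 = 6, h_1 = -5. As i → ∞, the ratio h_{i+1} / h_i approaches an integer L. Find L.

2

The characteristic equation is r^2 - 3r + 2 = 0, which factors as (r - 2)(r - 1) = 0.
So the roots are 2 and 1. Since |2| > |1| and the coefficient of 2^i is non-zero, the ratio tends to 2.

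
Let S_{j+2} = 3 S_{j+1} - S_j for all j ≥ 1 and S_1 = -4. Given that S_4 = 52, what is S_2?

Let S_2 = z.
S_3 = 4 + 3z
S_4 = 12 + 8z
So 12 + 8z = 52, giving z = 5.

5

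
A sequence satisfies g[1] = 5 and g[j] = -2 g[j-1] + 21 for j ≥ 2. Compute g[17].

The fixed point is 21/(1 + 2) = 7, so g[j] - 7 = -2(g[j-1] - 7).
Hence g[j] = -2·(-2)^{j-1} + 7.
g[17] = -2·(-2)^{16} + 7 = -2·65536 + 7 = -131065.

-131065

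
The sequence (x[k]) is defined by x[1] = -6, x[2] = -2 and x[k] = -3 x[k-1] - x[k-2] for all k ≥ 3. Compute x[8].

x[3] = -3*(-2) - (-6) = 12
x[4] = -3*12 - (-2) = -34
x[5] = -3*(-34) - 12 = 90
x[6] = -3*90 - (-34) = -236
x[7] = -3*(-236) - 90 = 618
x[8] = -3*618 - (-236) = -1618

-1618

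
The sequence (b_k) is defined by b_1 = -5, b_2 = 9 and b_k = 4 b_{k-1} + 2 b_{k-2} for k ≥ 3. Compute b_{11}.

4192416

b_3 = 4·9 + 2·(-5) = 26
b_4 = 4·26 + 2·9 = 122
b_5 = 4·122 + 2·26 = 540
b_6 = 4·540 + 2·122 = 2404
b_7 = 4·2404 + 2·540 = 10696
b_8 = 4·10696 + 2·2404 = 47592
b_9 = 4·47592 + 2·10696 = 211760
b_{10} = 4·211760 + 2·47592 = 942224
b_{11} = 4·942224 + 2·211760 = 4192416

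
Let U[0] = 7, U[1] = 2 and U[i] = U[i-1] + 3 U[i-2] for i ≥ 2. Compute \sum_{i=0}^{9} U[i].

U[2] = 2 + 3*7 = 23
U[3] = 23 + 3*2 = 29
U[4] = 29 + 3*23 = 98
U[5] = 98 + 3*29 = 185
U[6] = 185 + 3*98 = 479
U[7] = 479 + 3*185 = 1034
U[8] = 1034 + 3*479 = 2471
U[9] = 2471 + 3*1034 = 5573
Sum = 7 + 2 + 23 + 29 + 98 + 185 + 479 + 1034 + 2471 + 5573 = 9901

9901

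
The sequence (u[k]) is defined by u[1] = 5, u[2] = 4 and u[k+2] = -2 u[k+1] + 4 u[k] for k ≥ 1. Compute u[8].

-1792

u[3] = -2*4 + 4*5 = 12
u[4] = -2*12 + 4*4 = -8
u[5] = -2*(-8) + 4*12 = 64
u[6] = -2*64 + 4*(-8) = -160
u[7] = -2*(-160) + 4*64 = 576
u[8] = -2*576 + 4*(-160) = -1792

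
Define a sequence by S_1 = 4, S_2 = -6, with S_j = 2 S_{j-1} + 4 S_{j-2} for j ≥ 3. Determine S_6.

-96

S_3 = 2(-6) + 4(4) = 4
S_4 = 2(4) + 4(-6) = -16
S_5 = 2(-16) + 4(4) = -16
S_6 = 2(-16) + 4(-16) = -96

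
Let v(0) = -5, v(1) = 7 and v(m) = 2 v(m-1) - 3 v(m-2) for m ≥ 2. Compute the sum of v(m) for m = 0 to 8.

211

v(2) = 2(7) - 3(-5) = 29
v(3) = 2(29) - 3(7) = 37
v(4) = 2(37) - 3(29) = -13
v(5) = 2(-13) - 3(37) = -137
v(6) = 2(-137) - 3(-13) = -235
v(7) = 2(-235) - 3(-137) = -59
v(8) = 2(-59) - 3(-235) = 587
Sum = (-5) + 7 + 29 + 37 + (-13) + (-137) + (-235) + (-59) + 587 = 211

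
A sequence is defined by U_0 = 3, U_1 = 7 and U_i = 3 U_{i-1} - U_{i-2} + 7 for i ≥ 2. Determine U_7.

3831

U_2 = 3·7 - 3 + 7 = 25
U_3 = 3·25 - 7 + 7 = 75
U_4 = 3·75 - 25 + 7 = 207
U_5 = 3·207 - 75 + 7 = 553
U_6 = 3·553 - 207 + 7 = 1459
U_7 = 3·1459 - 553 + 7 = 3831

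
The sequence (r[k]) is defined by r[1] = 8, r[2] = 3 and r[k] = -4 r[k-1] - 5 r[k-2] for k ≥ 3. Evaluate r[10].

-17037

r[3] = -4*3 - 5*8 = -52
r[4] = -4*(-52) - 5*3 = 193
r[5] = -4*193 - 5*(-52) = -512
r[6] = -4*(-512) - 5*193 = 1083
r[7] = -4*1083 - 5*(-512) = -1772
r[8] = -4*(-1772) - 5*1083 = 1673
r[9] = -4*1673 - 5*(-1772) = 2168
r[10] = -4*2168 - 5*1673 = -17037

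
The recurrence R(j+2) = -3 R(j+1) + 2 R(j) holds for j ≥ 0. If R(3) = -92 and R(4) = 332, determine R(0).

Rearranging, R(j-2) = (R(j) + 3 R(j-1)) / 2.
R(2) = (332 + 3·(-92)) / 2 = 56/2 = 28
R(1) = (-92 + 3·28) / 2 = -8/2 = -4
R(0) = (28 + 3·(-4)) / 2 = 16/2 = 8

8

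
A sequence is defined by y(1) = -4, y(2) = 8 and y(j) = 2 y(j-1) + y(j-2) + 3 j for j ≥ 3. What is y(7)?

y(3) = 2*8 + (-4) + 9 = 21
y(4) = 2*21 + 8 + 12 = 62
y(5) = 2*62 + 21 + 15 = 160
y(6) = 2*160 + 62 + 18 = 400
y(7) = 2*400 + 160 + 21 = 981

981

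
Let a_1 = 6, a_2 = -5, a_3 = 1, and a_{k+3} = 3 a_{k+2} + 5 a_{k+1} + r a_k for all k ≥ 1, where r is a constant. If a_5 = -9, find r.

4

a_4 = -22 + 6r
a_5 = -61 + 13r
So -61 + 13r = -9, giving r = 4.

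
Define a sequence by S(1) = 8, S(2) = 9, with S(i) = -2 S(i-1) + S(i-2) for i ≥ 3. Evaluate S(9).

S(3) = -2(9) + 8 = -10
S(4) = -2(-10) + 9 = 29
S(5) = -2(29) + (-10) = -68
S(6) = -2(-68) + 29 = 165
S(7) = -2(165) + (-68) = -398
S(8) = -2(-398) + 165 = 961
S(9) = -2(961) + (-398) = -2320

-2320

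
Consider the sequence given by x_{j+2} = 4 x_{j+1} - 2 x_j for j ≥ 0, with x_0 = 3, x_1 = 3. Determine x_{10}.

x_2 = 4(3) - 2(3) = 6
x_3 = 4(6) - 2(3) = 18
x_4 = 4(18) - 2(6) = 60
x_5 = 4(60) - 2(18) = 204
x_6 = 4(204) - 2(60) = 696
x_7 = 4(696) - 2(204) = 2376
x_8 = 4(2376) - 2(696) = 8112
x_9 = 4(8112) - 2(2376) = 27696
x_{10} = 4(27696) - 2(8112) = 94560

94560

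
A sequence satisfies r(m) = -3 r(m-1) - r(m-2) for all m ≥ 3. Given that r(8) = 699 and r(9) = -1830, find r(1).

Rearranging, r(m-2) = -(r(m) + 3 r(m-1)).
r(7) = -(-1830 + 3*699) = -267
r(6) = -(699 + 3*(-267)) = 102
r(5) = -(-267 + 3*102) = -39
r(4) = -(102 + 3*(-39)) = 15
r(3) = -(-39 + 3*15) = -6
r(2) = -(15 + 3*(-6)) = 3
r(1) = -(-6 + 3*3) = -3

-3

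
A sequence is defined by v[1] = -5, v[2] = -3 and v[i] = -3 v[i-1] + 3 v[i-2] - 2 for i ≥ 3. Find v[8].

v[3] = -3(-3) + 3(-5) - 2 = -8
v[4] = -3(-8) + 3(-3) - 2 = 13
v[5] = -3(13) + 3(-8) - 2 = -65
v[6] = -3(-65) + 3(13) - 2 = 232
v[7] = -3(232) + 3(-65) - 2 = -893
v[8] = -3(-893) + 3(232) - 2 = 3373

3373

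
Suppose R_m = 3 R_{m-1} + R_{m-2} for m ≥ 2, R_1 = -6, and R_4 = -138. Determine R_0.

6

Let R_0 = y.
R_2 = -18 + y
R_3 = -60 + 3y
R_4 = -198 + 10y
So -198 + 10y = -138, giving y = 6.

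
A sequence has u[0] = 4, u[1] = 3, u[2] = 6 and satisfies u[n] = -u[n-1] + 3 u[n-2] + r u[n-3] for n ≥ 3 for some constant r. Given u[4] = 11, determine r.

4

u[3] = 3 + 4r
u[4] = 15 - r
So 15 - r = 11, giving r = 4.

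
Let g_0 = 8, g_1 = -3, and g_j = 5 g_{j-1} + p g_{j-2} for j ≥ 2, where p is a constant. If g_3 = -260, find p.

-5

g_2 = -15 + 8p
g_3 = -75 + 37p
So -75 + 37p = -260, giving p = -5.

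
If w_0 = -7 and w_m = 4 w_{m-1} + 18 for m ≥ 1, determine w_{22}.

-17592186044422

The fixed point is 18/(1 - 4) = -6, so w_m + 6 = 4(w_{m-1} + 6).
Hence w_m = -1·4^m - 6.
w_{22} = -1·4^{22} - 6 = -1·17592186044416 - 6 = -17592186044422.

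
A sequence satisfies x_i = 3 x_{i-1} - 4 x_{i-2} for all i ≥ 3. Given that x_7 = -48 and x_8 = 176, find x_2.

Rearranging, x_{i-2} = (x_i - 3 x_{i-1}) / -4.
x_6 = (176 - 3*(-48)) / -4 = 320/-4 = -80
x_5 = (-48 - 3*(-80)) / -4 = 192/-4 = -48
x_4 = (-80 - 3*(-48)) / -4 = 64/-4 = -16
x_3 = (-48 - 3*(-16)) / -4 = 0/-4 = 0
x_2 = (-16 - 3*0) / -4 = -16/-4 = 4

4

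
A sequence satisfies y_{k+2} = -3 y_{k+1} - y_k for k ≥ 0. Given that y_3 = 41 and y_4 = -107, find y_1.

Rearranging, y_{k-2} = -(y_k + 3 y_{k-1}).
y_2 = -(-107 + 3(41)) = -16
y_1 = -(41 + 3(-16)) = 7

7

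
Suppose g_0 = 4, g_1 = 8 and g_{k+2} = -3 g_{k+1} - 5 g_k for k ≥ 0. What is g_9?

g_2 = -3·8 - 5·4 = -44
g_3 = -3·(-44) - 5·8 = 92
g_4 = -3·92 - 5·(-44) = -56
g_5 = -3·(-56) - 5·92 = -292
g_6 = -3·(-292) - 5·(-56) = 1156
g_7 = -3·1156 - 5·(-292) = -2008
g_8 = -3·(-2008) - 5·1156 = 244
g_9 = -3·244 - 5·(-2008) = 9308

9308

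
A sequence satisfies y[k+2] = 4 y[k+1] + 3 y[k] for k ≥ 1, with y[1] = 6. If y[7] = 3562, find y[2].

-2

Let y[2] = w.
y[3] = 18 + 4w
y[4] = 72 + 19w
y[5] = 342 + 88w
y[6] = 1584 + 409w
y[7] = 7362 + 1900w
So 7362 + 1900w = 3562, giving w = -2.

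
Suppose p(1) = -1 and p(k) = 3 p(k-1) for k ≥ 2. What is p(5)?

p(2) = 3*(-1) = -3
p(3) = 3*(-3) = -9
p(4) = 3*(-9) = -27
p(5) = 3*(-27) = -81

-81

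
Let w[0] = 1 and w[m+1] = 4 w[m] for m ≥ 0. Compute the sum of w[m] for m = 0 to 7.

w[1] = 4(1) = 4
w[2] = 4(4) = 16
w[3] = 4(16) = 64
w[4] = 4(64) = 256
w[5] = 4(256) = 1024
w[6] = 4(1024) = 4096
w[7] = 4(4096) = 16384
Sum = 1 + 4 + 16 + 64 + 256 + 1024 + 4096 + 16384 = 21845

21845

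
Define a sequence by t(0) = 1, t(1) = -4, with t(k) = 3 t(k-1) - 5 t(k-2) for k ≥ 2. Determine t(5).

t(2) = 3(-4) - 5(1) = -17
t(3) = 3(-17) - 5(-4) = -31
t(4) = 3(-31) - 5(-17) = -8
t(5) = 3(-8) - 5(-31) = 131

131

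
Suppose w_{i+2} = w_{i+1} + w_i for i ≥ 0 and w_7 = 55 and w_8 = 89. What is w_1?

3

Rearranging, w_{i-2} = w_i - w_{i-1}.
w_6 = 89 - 55 = 34
w_5 = 55 - 34 = 21
w_4 = 34 - 21 = 13
w_3 = 21 - 13 = 8
w_2 = 13 - 8 = 5
w_1 = 8 - 5 = 3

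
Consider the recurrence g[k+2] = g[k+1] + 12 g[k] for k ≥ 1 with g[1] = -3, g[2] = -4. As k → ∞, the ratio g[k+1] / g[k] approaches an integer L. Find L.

The characteristic equation is r^2 - r - 12 = 0, which factors as (r - 4)(r + 3) = 0.
So the roots are 4 and -3. Since |4| > |-3| and the coefficient of 4^k is non-zero, the ratio tends to 4.

4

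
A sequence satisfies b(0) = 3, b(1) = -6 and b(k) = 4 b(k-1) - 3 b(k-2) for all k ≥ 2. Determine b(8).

-29517

b(2) = 4(-6) - 3(3) = -33
b(3) = 4(-33) - 3(-6) = -114
b(4) = 4(-114) - 3(-33) = -357
b(5) = 4(-357) - 3(-114) = -1086
b(6) = 4(-1086) - 3(-357) = -3273
b(7) = 4(-3273) - 3(-1086) = -9834
b(8) = 4(-9834) - 3(-3273) = -29517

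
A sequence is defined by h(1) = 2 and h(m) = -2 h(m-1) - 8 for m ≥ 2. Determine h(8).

h(2) = -2*2 - 8 = -12
h(3) = -2*(-12) - 8 = 16
h(4) = -2*16 - 8 = -40
h(5) = -2*(-40) - 8 = 72
h(6) = -2*72 - 8 = -152
h(7) = -2*(-152) - 8 = 296
h(8) = -2*296 - 8 = -600

-600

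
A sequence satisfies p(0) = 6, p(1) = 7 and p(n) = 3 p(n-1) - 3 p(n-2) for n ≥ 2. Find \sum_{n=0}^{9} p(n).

-248

p(2) = 3(7) - 3(6) = 3
p(3) = 3(3) - 3(7) = -12
p(4) = 3(-12) - 3(3) = -45
p(5) = 3(-45) - 3(-12) = -99
p(6) = 3(-99) - 3(-45) = -162
p(7) = 3(-162) - 3(-99) = -189
p(8) = 3(-189) - 3(-162) = -81
p(9) = 3(-81) - 3(-189) = 324
Sum = 6 + 7 + 3 + (-12) + (-45) + (-99) + (-162) + (-189) + (-81) + 324 = -248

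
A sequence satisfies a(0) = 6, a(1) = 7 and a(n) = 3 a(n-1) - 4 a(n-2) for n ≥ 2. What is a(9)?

2827

a(2) = 3(7) - 4(6) = -3
a(3) = 3(-3) - 4(7) = -37
a(4) = 3(-37) - 4(-3) = -99
a(5) = 3(-99) - 4(-37) = -149
a(6) = 3(-149) - 4(-99) = -51
a(7) = 3(-51) - 4(-149) = 443
a(8) = 3(443) - 4(-51) = 1533
a(9) = 3(1533) - 4(443) = 2827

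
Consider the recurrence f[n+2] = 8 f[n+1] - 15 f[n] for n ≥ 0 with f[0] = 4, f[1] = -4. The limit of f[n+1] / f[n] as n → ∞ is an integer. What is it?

The characteristic equation is r^2 - 8r + 15 = 0, which factors as (r - 5)(r - 3) = 0.
So the roots are 5 and 3. Since |5| > |3| and the coefficient of 5^n is non-zero, the ratio tends to 5.

5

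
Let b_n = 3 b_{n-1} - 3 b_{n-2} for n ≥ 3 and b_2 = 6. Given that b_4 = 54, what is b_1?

-2

Let b_1 = v.
b_3 = 18 - 3v
b_4 = 36 - 9v
So 36 - 9v = 54, giving v = -2.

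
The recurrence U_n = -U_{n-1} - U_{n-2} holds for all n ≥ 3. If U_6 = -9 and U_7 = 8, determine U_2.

1

Rearranging, U_{n-2} = -(U_n + U_{n-1}).
U_5 = -(8 + (-9)) = 1
U_4 = -(-9 + 1) = 8
U_3 = -(1 + 8) = -9
U_2 = -(8 + (-9)) = 1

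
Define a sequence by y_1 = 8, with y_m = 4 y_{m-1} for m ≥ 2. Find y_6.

y_2 = 4(8) = 32
y_3 = 4(32) = 128
y_4 = 4(128) = 512
y_5 = 4(512) = 2048
y_6 = 4(2048) = 8192

8192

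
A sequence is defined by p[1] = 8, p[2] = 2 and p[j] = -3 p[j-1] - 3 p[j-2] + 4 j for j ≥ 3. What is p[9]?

558

p[3] = -3(2) - 3(8) + 12 = -18
p[4] = -3(-18) - 3(2) + 16 = 64
p[5] = -3(64) - 3(-18) + 20 = -118
p[6] = -3(-118) - 3(64) + 24 = 186
p[7] = -3(186) - 3(-118) + 28 = -176
p[8] = -3(-176) - 3(186) + 32 = 2
p[9] = -3(2) - 3(-176) + 36 = 558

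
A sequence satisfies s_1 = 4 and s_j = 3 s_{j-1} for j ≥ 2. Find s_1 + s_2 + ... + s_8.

13120

s_2 = 3·4 = 12
s_3 = 3·12 = 36
s_4 = 3·36 = 108
s_5 = 3·108 = 324
s_6 = 3·324 = 972
s_7 = 3·972 = 2916
s_8 = 3·2916 = 8748
Sum = 4 + 12 + 36 + 108 + 324 + 972 + 2916 + 8748 = 13120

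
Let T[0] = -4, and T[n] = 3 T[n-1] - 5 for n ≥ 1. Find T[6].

T[1] = 3*(-4) - 5 = -17
T[2] = 3*(-17) - 5 = -56
T[3] = 3*(-56) - 5 = -173
T[4] = 3*(-173) - 5 = -524
T[5] = 3*(-524) - 5 = -1577
T[6] = 3*(-1577) - 5 = -4736

-4736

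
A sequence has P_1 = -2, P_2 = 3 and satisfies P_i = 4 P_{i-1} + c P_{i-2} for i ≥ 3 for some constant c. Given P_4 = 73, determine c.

P_3 = 12 - 2c
P_4 = 48 - 5c
So 48 - 5c = 73, giving c = -5.

-5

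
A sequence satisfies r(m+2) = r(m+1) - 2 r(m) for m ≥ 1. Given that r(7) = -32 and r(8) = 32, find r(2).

-4

Rearranging, r(m-2) = (r(m) - r(m-1)) / -2.
r(6) = (32 - (-32)) / -2 = 64/-2 = -32
r(5) = (-32 - (-32)) / -2 = 0/-2 = 0
r(4) = (-32 - 0) / -2 = -32/-2 = 16
r(3) = (0 - 16) / -2 = -16/-2 = 8
r(2) = (16 - 8) / -2 = 8/-2 = -4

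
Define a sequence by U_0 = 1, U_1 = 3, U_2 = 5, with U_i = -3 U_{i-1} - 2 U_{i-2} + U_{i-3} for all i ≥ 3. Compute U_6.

U_3 = -3·5 - 2·3 + 1 = -20
U_4 = -3·(-20) - 2·5 + 3 = 53
U_5 = -3·53 - 2·(-20) + 5 = -114
U_6 = -3·(-114) - 2·53 + (-20) = 216

216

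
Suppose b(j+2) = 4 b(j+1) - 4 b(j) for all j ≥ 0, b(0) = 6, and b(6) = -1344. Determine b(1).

Let b(1) = v.
b(2) = -24 + 4v
b(3) = -96 + 12v
b(4) = -288 + 32v
b(5) = -768 + 80v
b(6) = -1920 + 192v
So -1920 + 192v = -1344, giving v = 3.

3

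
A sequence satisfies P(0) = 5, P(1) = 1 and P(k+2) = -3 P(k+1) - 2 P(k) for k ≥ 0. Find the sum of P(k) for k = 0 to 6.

-247

P(2) = -3*1 - 2*5 = -13
P(3) = -3*(-13) - 2*1 = 37
P(4) = -3*37 - 2*(-13) = -85
P(5) = -3*(-85) - 2*37 = 181
P(6) = -3*181 - 2*(-85) = -373
Sum = 5 + 1 + (-13) + 37 + (-85) + 181 + (-373) = -247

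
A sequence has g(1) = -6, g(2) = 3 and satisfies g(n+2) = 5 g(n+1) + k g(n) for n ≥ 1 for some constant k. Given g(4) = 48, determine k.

g(3) = 15 - 6k
g(4) = 75 - 27k
So 75 - 27k = 48, giving k = 1.

1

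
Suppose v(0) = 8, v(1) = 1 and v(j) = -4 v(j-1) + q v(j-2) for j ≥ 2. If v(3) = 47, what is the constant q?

v(2) = -4 + 8q
v(3) = 16 - 31q
So 16 - 31q = 47, giving q = -1.

-1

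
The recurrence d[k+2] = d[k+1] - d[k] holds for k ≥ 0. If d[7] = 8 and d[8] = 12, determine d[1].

8

Rearranging, d[k-2] = -(d[k] - d[k-1]).
d[6] = -(12 - 8) = -4
d[5] = -(8 - (-4)) = -12
d[4] = -(-4 - (-12)) = -8
d[3] = -(-12 - (-8)) = 4
d[2] = -(-8 - 4) = 12
d[1] = -(4 - 12) = 8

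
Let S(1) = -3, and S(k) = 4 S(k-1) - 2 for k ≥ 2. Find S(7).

-15018

S(2) = 4·(-3) - 2 = -14
S(3) = 4·(-14) - 2 = -58
S(4) = 4·(-58) - 2 = -234
S(5) = 4·(-234) - 2 = -938
S(6) = 4·(-938) - 2 = -3754
S(7) = 4·(-3754) - 2 = -15018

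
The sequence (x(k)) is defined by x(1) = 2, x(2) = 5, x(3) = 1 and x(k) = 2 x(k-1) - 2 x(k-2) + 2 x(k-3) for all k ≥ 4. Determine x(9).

4

x(4) = 2*1 - 2*5 + 2*2 = -4
x(5) = 2*(-4) - 2*1 + 2*5 = 0
x(6) = 2*0 - 2*(-4) + 2*1 = 10
x(7) = 2*10 - 2*0 + 2*(-4) = 12
x(8) = 2*12 - 2*10 + 2*0 = 4
x(9) = 2*4 - 2*12 + 2*10 = 4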